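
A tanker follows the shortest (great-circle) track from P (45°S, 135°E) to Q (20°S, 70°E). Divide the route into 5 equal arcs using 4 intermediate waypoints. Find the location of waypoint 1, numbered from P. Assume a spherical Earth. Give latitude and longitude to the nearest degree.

From cos δ = sin φ₁ sin φ₂ + cos φ₁ cos φ₂ cos Δλ, the central angle is δ ≈ 1.021 rad (58.5°).
Interpolate at f = 1/5 with slerp weights a = sin((1−f)δ)/sin δ ≈ 0.855, b = sin(fδ)/sin δ ≈ 0.238.
p = a·p₁ + b·p₂ ≈ (-0.351, 0.637, -0.686); φ = arcsin(p_z) ≈ -43.30°, λ = atan2(p_y, p_x) ≈ 118.84°.

≈ (43°S, 119°E)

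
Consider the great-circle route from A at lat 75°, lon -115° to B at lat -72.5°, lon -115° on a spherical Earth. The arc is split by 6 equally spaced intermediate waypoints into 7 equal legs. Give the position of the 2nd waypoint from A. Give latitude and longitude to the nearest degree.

Write both endpoints as unit vectors p₁, p₂ with components (cos φ cos λ, cos φ sin λ, sin φ).
The central angle between the endpoints is δ = arccos(p₁·p₂) ≈ 2.574 rad (147.5°).
Interpolate at f = 2/7 with slerp weights a = sin((1−f)δ)/sin δ ≈ 1.795, b = sin(fδ)/sin δ ≈ 1.249.
p = a·p₁ + b·p₂ ≈ (-0.355, -0.761, 0.543); φ = arcsin(p_z) ≈ 32.86°, λ = atan2(p_y, p_x) ≈ -115.00°.

≈ lat 33°, lon -115°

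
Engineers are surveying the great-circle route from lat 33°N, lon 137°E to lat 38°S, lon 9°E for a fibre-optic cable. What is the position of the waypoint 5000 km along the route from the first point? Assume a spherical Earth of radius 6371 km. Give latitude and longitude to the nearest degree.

≈ lat 9°N, lon 95°E

Write both endpoints as unit vectors p₁, p₂ with components (cos φ cos λ, cos φ sin λ, sin φ).
The central angle between the endpoints is δ = arccos(p₁·p₂) ≈ 2.407 rad (137.9°). The total great-circle distance is δ·R ≈ 2.407 × 6371 ≈ 15336 km, so the target fraction is f = 5000/15336 ≈ 0.326.
Interpolate at f ≈ 0.326 with slerp weights a = sin((1−f)δ)/sin δ ≈ 1.490, b = sin(fδ)/sin δ ≈ 1.054.
p = a·p₁ + b·p₂ ≈ (-0.093, 0.982, 0.162); φ = arcsin(p_z) ≈ 9.35°, λ = atan2(p_y, p_x) ≈ 95.43°.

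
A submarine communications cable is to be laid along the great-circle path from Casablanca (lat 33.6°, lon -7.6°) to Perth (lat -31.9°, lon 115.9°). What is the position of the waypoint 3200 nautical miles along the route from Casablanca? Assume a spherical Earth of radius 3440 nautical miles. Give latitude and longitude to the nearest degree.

Write both endpoints as unit vectors p₁, p₂ with components (cos φ cos λ, cos φ sin λ, sin φ).
The central angle between the endpoints is δ = arccos(p₁·p₂) ≈ 2.322 rad (133.1°). The total great-circle distance is δ·R ≈ 2.322 × 3440 ≈ 7989 nmi, so the target fraction is f = 3200/7989 ≈ 0.401.
Interpolate at f ≈ 0.401 with slerp weights a = sin((1−f)δ)/sin δ ≈ 1.347, b = sin(fδ)/sin δ ≈ 1.097.
p = a·p₁ + b·p₂ ≈ (0.705, 0.690, 0.165); φ = arcsin(p_z) ≈ 9.52°, λ = atan2(p_y, p_x) ≈ 44.37°.

≈ lat 10°, lon 44°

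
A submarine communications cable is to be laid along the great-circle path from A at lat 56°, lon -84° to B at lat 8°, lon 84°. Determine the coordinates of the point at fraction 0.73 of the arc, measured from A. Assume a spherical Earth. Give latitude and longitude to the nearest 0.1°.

≈ lat 38.8°, lon 79.1°

Write both endpoints as unit vectors p₁, p₂ with components (cos φ cos λ, cos φ sin λ, sin φ).
The central angle between the endpoints is δ = arccos(p₁·p₂) ≈ 2.011 rad (115.2°).
Interpolate at f = 0.73 with slerp weights a = sin((1−f)δ)/sin δ ≈ 0.571, b = sin(fδ)/sin δ ≈ 1.100.
p = a·p₁ + b·p₂ ≈ (0.147, 0.765, 0.627); φ = arcsin(p_z) ≈ 38.80°, λ = atan2(p_y, p_x) ≈ 79.11°.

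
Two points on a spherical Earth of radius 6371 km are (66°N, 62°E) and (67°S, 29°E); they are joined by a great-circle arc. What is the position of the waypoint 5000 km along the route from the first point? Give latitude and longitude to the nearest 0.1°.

From cos δ = sin φ₁ sin φ₂ + cos φ₁ cos φ₂ cos Δλ, the central angle is δ ≈ 2.357 rad (135.0°). The total great-circle distance is δ·R ≈ 2.357 × 6371 ≈ 15016 km, so the target fraction is f = 5000/15016 ≈ 0.333.
Interpolate at f ≈ 0.333 with slerp weights a = sin((1−f)δ)/sin δ ≈ 1.415, b = sin(fδ)/sin δ ≈ 1.000.
p = a·p₁ + b·p₂ ≈ (0.612, 0.698, 0.372); φ = arcsin(p_z) ≈ 21.86°, λ = atan2(p_y, p_x) ≈ 48.74°.

≈ (21.9°N, 48.7°E)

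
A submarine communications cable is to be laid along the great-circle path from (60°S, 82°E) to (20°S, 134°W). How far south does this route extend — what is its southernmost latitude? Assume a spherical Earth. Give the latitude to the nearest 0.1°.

≈ 73.9°S

The great circle lies in the plane with unit normal n̂ = (p₁ × p₂)/|p₁ × p₂|.
Here n̂_z ≈ +0.277; the vertex latitude is φ_max = arccos|n̂_z| ≈ 73.9°.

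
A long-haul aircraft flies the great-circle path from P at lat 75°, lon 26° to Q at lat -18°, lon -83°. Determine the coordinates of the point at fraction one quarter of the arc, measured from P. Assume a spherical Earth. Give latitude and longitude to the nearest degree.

≈ lat 62°, lon -49°

Convert each endpoint to a unit vector on the sphere (x = cos φ cos λ, y = cos φ sin λ, z = sin φ).
The central angle between the endpoints is δ = arccos(p₁·p₂) ≈ 1.959 rad (112.2°).
Interpolate at f = 1/4 with slerp weights a = sin((1−f)δ)/sin δ ≈ 1.075, b = sin(fδ)/sin δ ≈ 0.508.
p = a·p₁ + b·p₂ ≈ (0.309, -0.358, 0.881); φ = arcsin(p_z) ≈ 61.79°, λ = atan2(p_y, p_x) ≈ -49.19°.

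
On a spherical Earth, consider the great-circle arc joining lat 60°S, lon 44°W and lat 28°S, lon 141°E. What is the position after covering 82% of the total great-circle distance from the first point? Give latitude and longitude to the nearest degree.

From cos δ = sin φ₁ sin φ₂ + cos φ₁ cos φ₂ cos Δλ, the central angle is δ ≈ 1.604 rad (91.9°).
Interpolate at f = 0.82 with slerp weights a = sin((1−f)δ)/sin δ ≈ 0.285, b = sin(fδ)/sin δ ≈ 0.968.
p = a·p₁ + b·p₂ ≈ (-0.562, 0.439, -0.701); φ = arcsin(p_z) ≈ -44.52°, λ = atan2(p_y, p_x) ≈ 142.00°.

≈ lat 45°S, lon 142°E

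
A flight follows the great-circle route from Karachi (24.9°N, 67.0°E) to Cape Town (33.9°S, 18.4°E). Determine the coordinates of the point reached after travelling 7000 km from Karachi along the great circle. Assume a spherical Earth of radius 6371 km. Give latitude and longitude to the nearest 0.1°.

≈ 25.2°S, 27.6°E

From cos δ = sin φ₁ sin φ₂ + cos φ₁ cos φ₂ cos Δλ, the central angle is δ ≈ 1.305 rad (74.7°). The total great-circle distance is δ·R ≈ 1.305 × 6371 ≈ 8312 km, so the target fraction is f = 7000/8312 ≈ 0.842.
Interpolate at f ≈ 0.842 with slerp weights a = sin((1−f)δ)/sin δ ≈ 0.212, b = sin(fδ)/sin δ ≈ 0.923.
p = a·p₁ + b·p₂ ≈ (0.802, 0.419, -0.426); φ = arcsin(p_z) ≈ -25.19°, λ = atan2(p_y, p_x) ≈ 27.57°.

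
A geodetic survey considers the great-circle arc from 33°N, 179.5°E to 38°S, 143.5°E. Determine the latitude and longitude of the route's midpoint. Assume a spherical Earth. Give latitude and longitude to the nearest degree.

≈ 3°S, 162°E

Convert each endpoint to a unit vector on the sphere (x = cos φ cos λ, y = cos φ sin λ, z = sin φ).
The central angle between the endpoints is δ = arccos(p₁·p₂) ≈ 1.370 rad (78.5°).
Interpolate at f = 1/2 with slerp weights a = sin((1−f)δ)/sin δ ≈ 0.646, b = sin(fδ)/sin δ ≈ 0.646.
p = a·p₁ + b·p₂ ≈ (-0.950, 0.307, -0.046); φ = arcsin(p_z) ≈ -2.63°, λ = atan2(p_y, p_x) ≈ 162.08°.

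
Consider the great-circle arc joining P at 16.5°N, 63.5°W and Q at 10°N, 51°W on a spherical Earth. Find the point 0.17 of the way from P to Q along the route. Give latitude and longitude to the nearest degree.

≈ 15°N, 61°W

Write both endpoints as unit vectors p₁, p₂ with components (cos φ cos λ, cos φ sin λ, sin φ).
The central angle between the endpoints is δ = arccos(p₁·p₂) ≈ 0.241 rad (13.8°).
Interpolate at f = 0.17 with slerp weights a = sin((1−f)δ)/sin δ ≈ 0.833, b = sin(fδ)/sin δ ≈ 0.172.
p = a·p₁ + b·p₂ ≈ (0.463, -0.846, 0.266); φ = arcsin(p_z) ≈ 15.44°, λ = atan2(p_y, p_x) ≈ -61.33°.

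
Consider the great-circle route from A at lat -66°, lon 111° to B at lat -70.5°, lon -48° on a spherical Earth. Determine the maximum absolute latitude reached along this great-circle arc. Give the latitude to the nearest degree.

≈ -86°

The great circle lies in the plane with unit normal n̂ = (p₁ × p₂)/|p₁ × p₂|.
Here n̂_z ≈ -0.072; the vertex latitude is φ_max = arccos|n̂_z| ≈ 85.9°.
Check via Clairaut: cos φ_max = |cos φ₁| · sin C = cos(66.0°)·sin(169.8°) ≈ 0.072, again giving ≈ 85.9°.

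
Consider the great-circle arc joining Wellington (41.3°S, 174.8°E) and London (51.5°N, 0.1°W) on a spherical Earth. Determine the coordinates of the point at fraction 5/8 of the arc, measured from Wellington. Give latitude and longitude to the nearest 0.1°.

Convert each endpoint to a unit vector on the sphere (x = cos φ cos λ, y = cos φ sin λ, z = sin φ).
The central angle between the endpoints is δ = arccos(p₁·p₂) ≈ 2.953 rad (169.2°).
Interpolate at f = 5/8 with slerp weights a = sin((1−f)δ)/sin δ ≈ 4.782, b = sin(fδ)/sin δ ≈ 5.144.
p = a·p₁ + b·p₂ ≈ (-0.375, 0.320, 0.870); φ = arcsin(p_z) ≈ 60.45°, λ = atan2(p_y, p_x) ≈ 139.54°.

≈ 60.5°N, 139.5°E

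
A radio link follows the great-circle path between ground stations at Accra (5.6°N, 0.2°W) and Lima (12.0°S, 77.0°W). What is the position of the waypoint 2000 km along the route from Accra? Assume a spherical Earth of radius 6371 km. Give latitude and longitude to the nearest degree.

Convert each endpoint to a unit vector on the sphere (x = cos φ cos λ, y = cos φ sin λ, z = sin φ).
The central angle between the endpoints is δ = arccos(p₁·p₂) ≈ 1.367 rad (78.3°). The total great-circle distance is δ·R ≈ 1.367 × 6371 ≈ 8712 km, so the target fraction is f = 2000/8712 ≈ 0.230.
Interpolate at f ≈ 0.230 with slerp weights a = sin((1−f)δ)/sin δ ≈ 0.887, b = sin(fδ)/sin δ ≈ 0.315.
p = a·p₁ + b·p₂ ≈ (0.953, -0.304, 0.021); φ = arcsin(p_z) ≈ 1.21°, λ = atan2(p_y, p_x) ≈ -17.68°.

≈ 1°N, 18°W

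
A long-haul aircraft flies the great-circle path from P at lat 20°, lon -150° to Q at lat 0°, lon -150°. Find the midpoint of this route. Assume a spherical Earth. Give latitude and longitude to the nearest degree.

Convert each endpoint to a unit vector on the sphere (x = cos φ cos λ, y = cos φ sin λ, z = sin φ).
The central angle between the endpoints is δ = arccos(p₁·p₂) ≈ 0.349 rad (20.0°).
Interpolate at f = 1/2 with slerp weights a = sin((1−f)δ)/sin δ ≈ 0.508, b = sin(fδ)/sin δ ≈ 0.508.
p = a·p₁ + b·p₂ ≈ (-0.853, -0.492, 0.174); φ = arcsin(p_z) ≈ 10.00°, λ = atan2(p_y, p_x) ≈ -150.00°.

≈ lat 10°, lon -150°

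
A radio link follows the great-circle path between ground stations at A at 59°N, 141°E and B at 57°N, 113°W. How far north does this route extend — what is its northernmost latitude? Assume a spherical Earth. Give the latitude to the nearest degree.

≈ 69°N

The great circle lies in the plane with unit normal n̂ = (p₁ × p₂)/|p₁ × p₂|.
Here n̂_z ≈ +0.352; the vertex latitude is φ_max = arccos|n̂_z| ≈ 69.4°.
Check via Clairaut: cos φ_max = |cos φ₁| · sin C = cos(59.0°)·sin(43.0°) ≈ 0.352, again giving ≈ 69.4°.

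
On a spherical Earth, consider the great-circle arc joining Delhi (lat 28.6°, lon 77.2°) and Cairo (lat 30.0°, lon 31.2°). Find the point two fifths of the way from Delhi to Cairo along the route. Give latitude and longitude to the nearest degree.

≈ lat 31°, lon 59°

The haversine formula gives a central angle δ ≈ 0.696 rad (39.9°) between the endpoints.
Interpolate at f = 2/5 with slerp weights a = sin((1−f)δ)/sin δ ≈ 0.633, b = sin(fδ)/sin δ ≈ 0.429.
p = a·p₁ + b·p₂ ≈ (0.441, 0.734, 0.517); φ = arcsin(p_z) ≈ 31.14°, λ = atan2(p_y, p_x) ≈ 59.02°.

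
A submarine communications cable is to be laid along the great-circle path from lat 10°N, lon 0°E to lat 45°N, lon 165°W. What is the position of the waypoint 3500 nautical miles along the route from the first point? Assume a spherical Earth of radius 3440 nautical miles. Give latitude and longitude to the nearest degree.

Convert each endpoint to a unit vector on the sphere (x = cos φ cos λ, y = cos φ sin λ, z = sin φ).
The central angle between the endpoints is δ = arccos(p₁·p₂) ≈ 2.153 rad (123.4°). The total great-circle distance is δ·R ≈ 2.153 × 3440 ≈ 7406 nmi, so the target fraction is f = 3500/7406 ≈ 0.473.
Interpolate at f ≈ 0.473 with slerp weights a = sin((1−f)δ)/sin δ ≈ 1.086, b = sin(fδ)/sin δ ≈ 1.019.
p = a·p₁ + b·p₂ ≈ (0.373, -0.186, 0.909); φ = arcsin(p_z) ≈ 65.33°, λ = atan2(p_y, p_x) ≈ -26.53°.

≈ lat 65°N, lon 27°W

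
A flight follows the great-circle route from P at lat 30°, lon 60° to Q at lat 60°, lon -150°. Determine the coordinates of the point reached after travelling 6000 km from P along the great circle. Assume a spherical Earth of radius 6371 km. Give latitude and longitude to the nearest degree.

The haversine formula gives a central angle δ ≈ 1.513 rad (86.7°) between the endpoints. The total great-circle distance is δ·R ≈ 1.513 × 6371 ≈ 9638 km, so the target fraction is f = 6000/9638 ≈ 0.623.
Interpolate at f ≈ 0.623 with slerp weights a = sin((1−f)δ)/sin δ ≈ 0.541, b = sin(fδ)/sin δ ≈ 0.810.
p = a·p₁ + b·p₂ ≈ (-0.116, 0.204, 0.972); φ = arcsin(p_z) ≈ 76.44°, λ = atan2(p_y, p_x) ≈ 119.74°.

≈ lat 76°, lon 120°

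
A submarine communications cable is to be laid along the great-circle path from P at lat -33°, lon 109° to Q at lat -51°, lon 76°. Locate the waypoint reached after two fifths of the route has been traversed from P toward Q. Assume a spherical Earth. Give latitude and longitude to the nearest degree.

Write both endpoints as unit vectors p₁, p₂ with components (cos φ cos λ, cos φ sin λ, sin φ).
The central angle between the endpoints is δ = arccos(p₁·p₂) ≈ 0.524 rad (30.0°).
Interpolate at f = 2/5 with slerp weights a = sin((1−f)δ)/sin δ ≈ 0.618, b = sin(fδ)/sin δ ≈ 0.416.
p = a·p₁ + b·p₂ ≈ (-0.105, 0.744, -0.660); φ = arcsin(p_z) ≈ -41.28°, λ = atan2(p_y, p_x) ≈ 98.07°.

≈ lat -41°, lon 98°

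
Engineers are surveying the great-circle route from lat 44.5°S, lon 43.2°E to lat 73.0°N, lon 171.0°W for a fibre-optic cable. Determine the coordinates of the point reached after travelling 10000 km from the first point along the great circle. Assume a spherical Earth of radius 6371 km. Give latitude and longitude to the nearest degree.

From cos δ = sin φ₁ sin φ₂ + cos φ₁ cos φ₂ cos Δλ, the central angle is δ ≈ 2.573 rad (147.4°). The total great-circle distance is δ·R ≈ 2.573 × 6371 ≈ 16394 km, so the target fraction is f = 10000/16394 ≈ 0.610.
Interpolate at f ≈ 0.610 with slerp weights a = sin((1−f)δ)/sin δ ≈ 1.567, b = sin(fδ)/sin δ ≈ 1.858.
p = a·p₁ + b·p₂ ≈ (0.278, 0.680, 0.678); φ = arcsin(p_z) ≈ 42.72°, λ = atan2(p_y, p_x) ≈ 67.75°.

≈ lat 43°N, lon 68°E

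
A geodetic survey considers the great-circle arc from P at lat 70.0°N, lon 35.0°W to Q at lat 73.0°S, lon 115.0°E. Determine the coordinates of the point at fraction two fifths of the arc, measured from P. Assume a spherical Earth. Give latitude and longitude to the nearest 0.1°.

≈ lat 10.7°N, lon 18.7°E

Write both endpoints as unit vectors p₁, p₂ with components (cos φ cos λ, cos φ sin λ, sin φ).
The central angle between the endpoints is δ = arccos(p₁·p₂) ≈ 2.970 rad (170.1°).
Interpolate at f = 2/5 with slerp weights a = sin((1−f)δ)/sin δ ≈ 5.711, b = sin(fδ)/sin δ ≈ 5.417.
p = a·p₁ + b·p₂ ≈ (0.931, 0.315, 0.186); φ = arcsin(p_z) ≈ 10.72°, λ = atan2(p_y, p_x) ≈ 18.71°.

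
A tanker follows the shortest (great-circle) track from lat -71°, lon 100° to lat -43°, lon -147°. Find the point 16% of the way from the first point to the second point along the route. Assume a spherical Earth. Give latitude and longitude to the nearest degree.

≈ lat -75°, lon 128°

From cos δ = sin φ₁ sin φ₂ + cos φ₁ cos φ₂ cos Δλ, the central angle is δ ≈ 0.986 rad (56.5°).
Interpolate at f = 0.16 with slerp weights a = sin((1−f)δ)/sin δ ≈ 0.884, b = sin(fδ)/sin δ ≈ 0.188.
p = a·p₁ + b·p₂ ≈ (-0.166, 0.208, -0.964); φ = arcsin(p_z) ≈ -74.57°, λ = atan2(p_y, p_x) ≈ 128.48°.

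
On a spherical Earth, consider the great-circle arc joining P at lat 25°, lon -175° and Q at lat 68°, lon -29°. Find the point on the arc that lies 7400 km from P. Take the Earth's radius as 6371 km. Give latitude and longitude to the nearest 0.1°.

Write both endpoints as unit vectors p₁, p₂ with components (cos φ cos λ, cos φ sin λ, sin φ).
The central angle between the endpoints is δ = arccos(p₁·p₂) ≈ 1.460 rad (83.7°). The total great-circle distance is δ·R ≈ 1.460 × 6371 ≈ 9303 km, so the target fraction is f = 7400/9303 ≈ 0.795.
Interpolate at f ≈ 0.795 with slerp weights a = sin((1−f)δ)/sin δ ≈ 0.296, b = sin(fδ)/sin δ ≈ 0.923.
p = a·p₁ + b·p₂ ≈ (0.035, -0.191, 0.981); φ = arcsin(p_z) ≈ 78.80°, λ = atan2(p_y, p_x) ≈ -79.58°.

≈ lat 78.8°, lon -79.6°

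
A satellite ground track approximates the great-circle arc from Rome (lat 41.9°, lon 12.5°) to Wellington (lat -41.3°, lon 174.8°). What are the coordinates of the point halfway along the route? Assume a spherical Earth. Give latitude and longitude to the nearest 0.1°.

≈ lat 1.9°, lon 95.4°

From cos δ = sin φ₁ sin φ₂ + cos φ₁ cos φ₂ cos Δλ, the central angle is δ ≈ 2.911 rad (166.8°).
Interpolate at f = 1/2 with slerp weights a = sin((1−f)δ)/sin δ ≈ 4.342, b = sin(fδ)/sin δ ≈ 4.342.
p = a·p₁ + b·p₂ ≈ (-0.093, 0.995, 0.034); φ = arcsin(p_z) ≈ 1.95°, λ = atan2(p_y, p_x) ≈ 95.36°.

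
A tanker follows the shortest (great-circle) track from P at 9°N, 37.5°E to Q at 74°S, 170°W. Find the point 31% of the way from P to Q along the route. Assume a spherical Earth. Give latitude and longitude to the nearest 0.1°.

Write both endpoints as unit vectors p₁, p₂ with components (cos φ cos λ, cos φ sin λ, sin φ).
The central angle between the endpoints is δ = arccos(p₁·p₂) ≈ 1.973 rad (113.1°).
Interpolate at f = 0.31 with slerp weights a = sin((1−f)δ)/sin δ ≈ 1.063, b = sin(fδ)/sin δ ≈ 0.624.
p = a·p₁ + b·p₂ ≈ (0.664, 0.609, -0.434); φ = arcsin(p_z) ≈ -25.70°, λ = atan2(p_y, p_x) ≈ 42.56°.

≈ 25.7°S, 42.6°E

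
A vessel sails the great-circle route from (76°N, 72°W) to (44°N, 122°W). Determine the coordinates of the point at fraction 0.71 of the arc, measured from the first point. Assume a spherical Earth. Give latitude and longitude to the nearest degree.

≈ (54°N, 116°W)

Convert each endpoint to a unit vector on the sphere (x = cos φ cos λ, y = cos φ sin λ, z = sin φ).
The central angle between the endpoints is δ = arccos(p₁·p₂) ≈ 0.667 rad (38.2°).
Interpolate at f = 0.71 with slerp weights a = sin((1−f)δ)/sin δ ≈ 0.311, b = sin(fδ)/sin δ ≈ 0.737.
p = a·p₁ + b·p₂ ≈ (-0.258, -0.521, 0.814); φ = arcsin(p_z) ≈ 54.45°, λ = atan2(p_y, p_x) ≈ -116.32°.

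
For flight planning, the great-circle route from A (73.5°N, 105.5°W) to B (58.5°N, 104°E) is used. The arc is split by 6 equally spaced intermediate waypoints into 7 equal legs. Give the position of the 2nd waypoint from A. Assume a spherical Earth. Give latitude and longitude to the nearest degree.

≈ (84°N, 155°W)

Write both endpoints as unit vectors p₁, p₂ with components (cos φ cos λ, cos φ sin λ, sin φ).
The central angle between the endpoints is δ = arccos(p₁·p₂) ≈ 0.812 rad (46.5°).
Interpolate at f = 2/7 with slerp weights a = sin((1−f)δ)/sin δ ≈ 0.755, b = sin(fδ)/sin δ ≈ 0.317.
p = a·p₁ + b·p₂ ≈ (-0.097, -0.046, 0.994); φ = arcsin(p_z) ≈ 83.82°, λ = atan2(p_y, p_x) ≈ -154.68°.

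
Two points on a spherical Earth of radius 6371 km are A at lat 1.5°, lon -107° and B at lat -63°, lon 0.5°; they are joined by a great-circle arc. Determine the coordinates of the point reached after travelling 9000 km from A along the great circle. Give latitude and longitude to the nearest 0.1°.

Convert each endpoint to a unit vector on the sphere (x = cos φ cos λ, y = cos φ sin λ, z = sin φ).
The central angle between the endpoints is δ = arccos(p₁·p₂) ≈ 1.731 rad (99.2°). The total great-circle distance is δ·R ≈ 1.731 × 6371 ≈ 11030 km, so the target fraction is f = 9000/11030 ≈ 0.816.
Interpolate at f ≈ 0.816 with slerp weights a = sin((1−f)δ)/sin δ ≈ 0.317, b = sin(fδ)/sin δ ≈ 1.000.
p = a·p₁ + b·p₂ ≈ (0.361, -0.299, -0.883); φ = arcsin(p_z) ≈ -62.01°, λ = atan2(p_y, p_x) ≈ -39.64°.

≈ lat -62.0°, lon -39.6°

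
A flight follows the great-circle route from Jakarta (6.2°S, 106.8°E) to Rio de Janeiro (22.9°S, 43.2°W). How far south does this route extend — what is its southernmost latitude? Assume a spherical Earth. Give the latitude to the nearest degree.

≈ 46°S

The great circle lies in the plane with unit normal n̂ = (p₁ × p₂)/|p₁ × p₂|.
Here n̂_z ≈ -0.694; the vertex latitude is φ_max = arccos|n̂_z| ≈ 46.1°.
Check via Clairaut: cos φ_max = |cos φ₁| · sin C = cos(6.2°)·sin(135.8°) ≈ 0.694, again giving ≈ 46.1°.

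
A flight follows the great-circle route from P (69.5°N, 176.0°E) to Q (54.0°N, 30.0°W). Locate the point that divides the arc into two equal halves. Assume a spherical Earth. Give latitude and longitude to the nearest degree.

From cos δ = sin φ₁ sin φ₂ + cos φ₁ cos φ₂ cos Δλ, the central angle is δ ≈ 0.961 rad (55.1°).
Interpolate at f = 1/2 with slerp weights a = sin((1−f)δ)/sin δ ≈ 0.564, b = sin(fδ)/sin δ ≈ 0.564.
p = a·p₁ + b·p₂ ≈ (0.090, -0.152, 0.984); φ = arcsin(p_z) ≈ 79.83°, λ = atan2(p_y, p_x) ≈ -59.35°.

≈ (80°N, 59°W)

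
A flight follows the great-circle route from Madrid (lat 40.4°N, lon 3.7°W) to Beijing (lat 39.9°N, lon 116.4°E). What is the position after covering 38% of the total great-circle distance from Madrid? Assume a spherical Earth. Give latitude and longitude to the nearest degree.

≈ lat 58°N, lon 38°E

Write both endpoints as unit vectors p₁, p₂ with components (cos φ cos λ, cos φ sin λ, sin φ).
The central angle between the endpoints is δ = arccos(p₁·p₂) ≈ 1.448 rad (82.9°).
Interpolate at f = 0.38 with slerp weights a = sin((1−f)δ)/sin δ ≈ 0.788, b = sin(fδ)/sin δ ≈ 0.527.
p = a·p₁ + b·p₂ ≈ (0.419, 0.323, 0.848); φ = arcsin(p_z) ≈ 58.05°, λ = atan2(p_y, p_x) ≈ 37.65°.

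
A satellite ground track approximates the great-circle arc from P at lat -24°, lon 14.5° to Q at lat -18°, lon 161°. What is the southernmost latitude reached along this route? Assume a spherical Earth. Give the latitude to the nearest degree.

≈ -53°

The great circle lies in the plane with unit normal n̂ = (p₁ × p₂)/|p₁ × p₂|.
Here n̂_z ≈ +0.599; the vertex latitude is φ_max = arccos|n̂_z| ≈ 53.2°.
Check via Clairaut: cos φ_max = |cos φ₁| · sin C = cos(24.0°)·sin(139.0°) ≈ 0.599, again giving ≈ 53.2°.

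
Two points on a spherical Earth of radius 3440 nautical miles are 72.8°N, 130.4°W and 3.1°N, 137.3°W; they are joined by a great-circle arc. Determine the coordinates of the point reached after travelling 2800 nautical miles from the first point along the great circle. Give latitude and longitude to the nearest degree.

Convert each endpoint to a unit vector on the sphere (x = cos φ cos λ, y = cos φ sin λ, z = sin φ).
The central angle between the endpoints is δ = arccos(p₁·p₂) ≈ 1.219 rad (69.8°). The total great-circle distance is δ·R ≈ 1.219 × 3440 ≈ 4193 nmi, so the target fraction is f = 2800/4193 ≈ 0.668.
Interpolate at f ≈ 0.668 with slerp weights a = sin((1−f)δ)/sin δ ≈ 0.420, b = sin(fδ)/sin δ ≈ 0.775.
p = a·p₁ + b·p₂ ≈ (-0.649, -0.619, 0.443); φ = arcsin(p_z) ≈ 26.28°, λ = atan2(p_y, p_x) ≈ -136.35°.

≈ 26°N, 136°W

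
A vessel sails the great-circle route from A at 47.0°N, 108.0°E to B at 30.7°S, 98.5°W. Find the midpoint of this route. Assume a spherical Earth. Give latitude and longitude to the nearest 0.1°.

≈ 29.3°N, 149.2°W

From cos δ = sin φ₁ sin φ₂ + cos φ₁ cos φ₂ cos Δλ, the central angle is δ ≈ 2.686 rad (153.9°).
Interpolate at f = 1/2 with slerp weights a = sin((1−f)δ)/sin δ ≈ 2.216, b = sin(fδ)/sin δ ≈ 2.216.
p = a·p₁ + b·p₂ ≈ (-0.749, -0.447, 0.489); φ = arcsin(p_z) ≈ 29.30°, λ = atan2(p_y, p_x) ≈ -149.15°.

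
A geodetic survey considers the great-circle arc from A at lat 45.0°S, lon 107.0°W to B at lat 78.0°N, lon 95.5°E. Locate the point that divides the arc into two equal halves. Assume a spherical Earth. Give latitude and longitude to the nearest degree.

Convert each endpoint to a unit vector on the sphere (x = cos φ cos λ, y = cos φ sin λ, z = sin φ).
The central angle between the endpoints is δ = arccos(p₁·p₂) ≈ 2.545 rad (145.8°).
Interpolate at f = 1/2 with slerp weights a = sin((1−f)δ)/sin δ ≈ 1.702, b = sin(fδ)/sin δ ≈ 1.702.
p = a·p₁ + b·p₂ ≈ (-0.386, -0.799, 0.461); φ = arcsin(p_z) ≈ 27.48°, λ = atan2(p_y, p_x) ≈ -115.78°.

≈ lat 27°N, lon 116°W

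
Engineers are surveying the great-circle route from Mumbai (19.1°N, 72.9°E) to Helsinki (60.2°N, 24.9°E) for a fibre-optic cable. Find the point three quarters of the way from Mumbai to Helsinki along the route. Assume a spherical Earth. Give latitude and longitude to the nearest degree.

The haversine formula gives a central angle δ ≈ 0.930 rad (53.3°) between the endpoints.
Interpolate at f = 3/4 with slerp weights a = sin((1−f)δ)/sin δ ≈ 0.287, b = sin(fδ)/sin δ ≈ 0.801.
p = a·p₁ + b·p₂ ≈ (0.441, 0.427, 0.789); φ = arcsin(p_z) ≈ 52.12°, λ = atan2(p_y, p_x) ≈ 44.09°.

≈ 52°N, 44°E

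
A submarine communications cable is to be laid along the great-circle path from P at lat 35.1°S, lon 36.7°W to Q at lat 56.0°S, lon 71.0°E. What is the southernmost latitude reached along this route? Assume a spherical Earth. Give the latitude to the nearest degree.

The great circle lies in the plane with unit normal n̂ = (p₁ × p₂)/|p₁ × p₂|.
Here n̂_z ≈ +0.463; the vertex latitude is φ_max = arccos|n̂_z| ≈ 62.4°.
Check via Clairaut: cos φ_max = |cos φ₁| · sin C = cos(35.1°)·sin(145.5°) ≈ 0.463, again giving ≈ 62.4°.

≈ 62°S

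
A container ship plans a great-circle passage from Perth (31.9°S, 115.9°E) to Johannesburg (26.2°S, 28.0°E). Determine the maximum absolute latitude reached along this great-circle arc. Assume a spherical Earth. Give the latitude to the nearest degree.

≈ 38°S

The great circle lies in the plane with unit normal n̂ = (p₁ × p₂)/|p₁ × p₂|.
Here n̂_z ≈ -0.789; the vertex latitude is φ_max = arccos|n̂_z| ≈ 37.9°.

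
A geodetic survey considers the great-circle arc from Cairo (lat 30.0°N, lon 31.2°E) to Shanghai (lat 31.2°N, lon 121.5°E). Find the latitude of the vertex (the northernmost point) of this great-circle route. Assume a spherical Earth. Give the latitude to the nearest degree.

≈ 40°N

The great circle lies in the plane with unit normal n̂ = (p₁ × p₂)/|p₁ × p₂|.
Here n̂_z ≈ +0.766; the vertex latitude is φ_max = arccos|n̂_z| ≈ 40.0°.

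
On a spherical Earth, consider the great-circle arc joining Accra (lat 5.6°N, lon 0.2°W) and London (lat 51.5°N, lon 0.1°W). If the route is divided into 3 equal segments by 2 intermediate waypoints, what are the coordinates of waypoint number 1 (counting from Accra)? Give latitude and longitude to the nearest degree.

≈ lat 21°N, lon 0°E

Write both endpoints as unit vectors p₁, p₂ with components (cos φ cos λ, cos φ sin λ, sin φ).
The central angle between the endpoints is δ = arccos(p₁·p₂) ≈ 0.801 rad (45.9°).
Interpolate at f = 1/3 with slerp weights a = sin((1−f)δ)/sin δ ≈ 0.709, b = sin(fδ)/sin δ ≈ 0.367.
p = a·p₁ + b·p₂ ≈ (0.934, -0.003, 0.357); φ = arcsin(p_z) ≈ 20.90°, λ = atan2(p_y, p_x) ≈ -0.18°.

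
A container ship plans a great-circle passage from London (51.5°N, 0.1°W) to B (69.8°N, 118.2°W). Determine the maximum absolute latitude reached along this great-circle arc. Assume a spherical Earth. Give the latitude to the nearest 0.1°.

≈ 75.8°N

The great circle lies in the plane with unit normal n̂ = (p₁ × p₂)/|p₁ × p₂|.
Here n̂_z ≈ -0.245; the vertex latitude is φ_max = arccos|n̂_z| ≈ 75.8°.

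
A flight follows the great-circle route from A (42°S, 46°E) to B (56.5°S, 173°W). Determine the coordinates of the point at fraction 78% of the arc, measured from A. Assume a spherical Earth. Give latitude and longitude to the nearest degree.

≈ (70°S, 163°E)

Convert each endpoint to a unit vector on the sphere (x = cos φ cos λ, y = cos φ sin λ, z = sin φ).
The central angle between the endpoints is δ = arccos(p₁·p₂) ≈ 1.329 rad (76.2°).
Interpolate at f = 0.78 with slerp weights a = sin((1−f)δ)/sin δ ≈ 0.297, b = sin(fδ)/sin δ ≈ 0.887.
p = a·p₁ + b·p₂ ≈ (-0.332, 0.099, -0.938); φ = arcsin(p_z) ≈ -69.71°, λ = atan2(p_y, p_x) ≈ 163.40°.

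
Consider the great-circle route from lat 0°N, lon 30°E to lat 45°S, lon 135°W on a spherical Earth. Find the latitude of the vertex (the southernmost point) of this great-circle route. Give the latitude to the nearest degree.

The great circle lies in the plane with unit normal n̂ = (p₁ × p₂)/|p₁ × p₂|.
Here n̂_z ≈ -0.251; the vertex latitude is φ_max = arccos|n̂_z| ≈ 75.5°.

≈ 75°S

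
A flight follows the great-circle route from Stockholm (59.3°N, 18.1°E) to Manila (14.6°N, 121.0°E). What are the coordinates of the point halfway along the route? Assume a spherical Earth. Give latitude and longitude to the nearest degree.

≈ 48°N, 91°E

From cos δ = sin φ₁ sin φ₂ + cos φ₁ cos φ₂ cos Δλ, the central angle is δ ≈ 1.464 rad (83.9°).
Interpolate at f = 1/2 with slerp weights a = sin((1−f)δ)/sin δ ≈ 0.672, b = sin(fδ)/sin δ ≈ 0.672.
p = a·p₁ + b·p₂ ≈ (-0.009, 0.664, 0.747); φ = arcsin(p_z) ≈ 48.37°, λ = atan2(p_y, p_x) ≈ 90.76°.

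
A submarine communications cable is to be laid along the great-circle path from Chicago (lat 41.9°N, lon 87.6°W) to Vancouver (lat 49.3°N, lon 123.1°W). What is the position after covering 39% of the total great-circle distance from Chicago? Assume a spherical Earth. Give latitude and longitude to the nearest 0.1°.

≈ lat 46.1°N, lon 100.3°W

Convert each endpoint to a unit vector on the sphere (x = cos φ cos λ, y = cos φ sin λ, z = sin φ).
The central angle between the endpoints is δ = arccos(p₁·p₂) ≈ 0.448 rad (25.7°).
Interpolate at f = 0.39 with slerp weights a = sin((1−f)δ)/sin δ ≈ 0.623, b = sin(fδ)/sin δ ≈ 0.401.
p = a·p₁ + b·p₂ ≈ (-0.123, -0.683, 0.720); φ = arcsin(p_z) ≈ 46.08°, λ = atan2(p_y, p_x) ≈ -100.25°.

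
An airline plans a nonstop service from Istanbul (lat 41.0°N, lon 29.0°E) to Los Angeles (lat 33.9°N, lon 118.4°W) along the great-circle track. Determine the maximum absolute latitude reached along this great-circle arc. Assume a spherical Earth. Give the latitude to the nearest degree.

The great circle lies in the plane with unit normal n̂ = (p₁ × p₂)/|p₁ × p₂|.
Here n̂_z ≈ -0.342; the vertex latitude is φ_max = arccos|n̂_z| ≈ 70.0°.

≈ 70°N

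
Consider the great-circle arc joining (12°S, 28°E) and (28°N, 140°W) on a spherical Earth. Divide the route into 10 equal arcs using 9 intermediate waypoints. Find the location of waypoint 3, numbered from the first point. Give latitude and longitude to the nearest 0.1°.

≈ (28.0°N, 0.4°E)

The haversine formula gives a central angle δ ≈ 2.800 rad (160.5°) between the endpoints.
Interpolate at f = 3/10 with slerp weights a = sin((1−f)δ)/sin δ ≈ 2.765, b = sin(fδ)/sin δ ≈ 2.226.
p = a·p₁ + b·p₂ ≈ (0.883, 0.006, 0.470); φ = arcsin(p_z) ≈ 28.05°, λ = atan2(p_y, p_x) ≈ 0.41°.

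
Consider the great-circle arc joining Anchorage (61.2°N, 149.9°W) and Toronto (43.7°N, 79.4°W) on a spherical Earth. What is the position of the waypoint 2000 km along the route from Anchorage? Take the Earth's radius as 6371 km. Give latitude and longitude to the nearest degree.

≈ 59°N, 113°W

The haversine formula gives a central angle δ ≈ 0.765 rad (43.8°) between the endpoints. The total great-circle distance is δ·R ≈ 0.765 × 6371 ≈ 4871 km, so the target fraction is f = 2000/4871 ≈ 0.411.
Interpolate at f ≈ 0.411 with slerp weights a = sin((1−f)δ)/sin δ ≈ 0.629, b = sin(fδ)/sin δ ≈ 0.446.
p = a·p₁ + b·p₂ ≈ (-0.203, -0.469, 0.860); φ = arcsin(p_z) ≈ 59.27°, λ = atan2(p_y, p_x) ≈ -113.40°.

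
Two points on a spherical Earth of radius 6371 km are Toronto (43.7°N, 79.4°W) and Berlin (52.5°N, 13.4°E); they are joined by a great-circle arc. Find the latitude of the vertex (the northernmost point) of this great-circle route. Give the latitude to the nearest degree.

The great circle lies in the plane with unit normal n̂ = (p₁ × p₂)/|p₁ × p₂|.
Here n̂_z ≈ +0.517; the vertex latitude is φ_max = arccos|n̂_z| ≈ 58.9°.
Check via Clairaut: cos φ_max = |cos φ₁| · sin C = cos(43.7°)·sin(45.7°) ≈ 0.517, again giving ≈ 58.9°.

≈ 59°N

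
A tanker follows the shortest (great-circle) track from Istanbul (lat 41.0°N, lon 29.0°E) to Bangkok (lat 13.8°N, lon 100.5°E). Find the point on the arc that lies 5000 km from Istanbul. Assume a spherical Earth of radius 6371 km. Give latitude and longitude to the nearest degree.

≈ lat 27°N, lon 81°E

Write both endpoints as unit vectors p₁, p₂ with components (cos φ cos λ, cos φ sin λ, sin φ).
The central angle between the endpoints is δ = arccos(p₁·p₂) ≈ 1.171 rad (67.1°). The total great-circle distance is δ·R ≈ 1.171 × 6371 ≈ 7462 km, so the target fraction is f = 5000/7462 ≈ 0.670.
Interpolate at f ≈ 0.670 with slerp weights a = sin((1−f)δ)/sin δ ≈ 0.409, b = sin(fδ)/sin δ ≈ 0.767.
p = a·p₁ + b·p₂ ≈ (0.134, 0.882, 0.451); φ = arcsin(p_z) ≈ 26.83°, λ = atan2(p_y, p_x) ≈ 81.35°.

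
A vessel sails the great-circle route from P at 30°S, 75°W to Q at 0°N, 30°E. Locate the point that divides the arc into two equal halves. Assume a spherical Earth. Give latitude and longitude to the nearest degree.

From cos δ = sin φ₁ sin φ₂ + cos φ₁ cos φ₂ cos Δλ, the central angle is δ ≈ 1.797 rad (103.0°).
Interpolate at f = 1/2 with slerp weights a = sin((1−f)δ)/sin δ ≈ 0.803, b = sin(fδ)/sin δ ≈ 0.803.
p = a·p₁ + b·p₂ ≈ (0.875, -0.270, -0.401); φ = arcsin(p_z) ≈ -23.66°, λ = atan2(p_y, p_x) ≈ -17.15°.

≈ 24°S, 17°W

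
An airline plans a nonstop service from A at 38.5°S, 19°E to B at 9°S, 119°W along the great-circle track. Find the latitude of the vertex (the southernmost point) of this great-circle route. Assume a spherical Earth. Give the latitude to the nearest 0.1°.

≈ 53.9°S

The great circle lies in the plane with unit normal n̂ = (p₁ × p₂)/|p₁ × p₂|.
Here n̂_z ≈ -0.589; the vertex latitude is φ_max = arccos|n̂_z| ≈ 53.9°.
Check via Clairaut: cos φ_max = |cos φ₁| · sin C = cos(38.5°)·sin(131.2°) ≈ 0.589, again giving ≈ 53.9°.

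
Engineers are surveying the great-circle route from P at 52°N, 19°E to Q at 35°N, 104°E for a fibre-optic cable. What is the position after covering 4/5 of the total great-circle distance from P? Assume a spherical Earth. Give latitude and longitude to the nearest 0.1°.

Convert each endpoint to a unit vector on the sphere (x = cos φ cos λ, y = cos φ sin λ, z = sin φ).
The central angle between the endpoints is δ = arccos(p₁·p₂) ≈ 1.052 rad (60.3°).
Interpolate at f = 4/5 with slerp weights a = sin((1−f)δ)/sin δ ≈ 0.240, b = sin(fδ)/sin δ ≈ 0.859.
p = a·p₁ + b·p₂ ≈ (-0.030, 0.731, 0.682); φ = arcsin(p_z) ≈ 43.00°, λ = atan2(p_y, p_x) ≈ 92.36°.

≈ 43.0°N, 92.4°E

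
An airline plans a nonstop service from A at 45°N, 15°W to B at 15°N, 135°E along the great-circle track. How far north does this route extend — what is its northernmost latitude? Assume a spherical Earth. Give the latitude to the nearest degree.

≈ 68°N

The great circle lies in the plane with unit normal n̂ = (p₁ × p₂)/|p₁ × p₂|.
Here n̂_z ≈ +0.374; the vertex latitude is φ_max = arccos|n̂_z| ≈ 68.0°.
Check via Clairaut: cos φ_max = |cos φ₁| · sin C = cos(45.0°)·sin(31.9°) ≈ 0.374, again giving ≈ 68.0°.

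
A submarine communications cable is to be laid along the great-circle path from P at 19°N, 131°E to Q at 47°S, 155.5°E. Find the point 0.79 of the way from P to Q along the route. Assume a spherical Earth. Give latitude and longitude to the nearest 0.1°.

≈ 33.5°S, 148.2°E

Write both endpoints as unit vectors p₁, p₂ with components (cos φ cos λ, cos φ sin λ, sin φ).
The central angle between the endpoints is δ = arccos(p₁·p₂) ≈ 1.215 rad (69.6°).
Interpolate at f = 0.79 with slerp weights a = sin((1−f)δ)/sin δ ≈ 0.269, b = sin(fδ)/sin δ ≈ 0.874.
p = a·p₁ + b·p₂ ≈ (-0.709, 0.439, -0.551); φ = arcsin(p_z) ≈ -33.46°, λ = atan2(p_y, p_x) ≈ 148.23°.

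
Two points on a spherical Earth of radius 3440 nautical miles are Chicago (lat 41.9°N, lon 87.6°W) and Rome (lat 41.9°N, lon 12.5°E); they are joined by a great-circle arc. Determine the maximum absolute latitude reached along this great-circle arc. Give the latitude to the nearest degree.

≈ 54°N

The great circle lies in the plane with unit normal n̂ = (p₁ × p₂)/|p₁ × p₂|.
Here n̂_z ≈ +0.582; the vertex latitude is φ_max = arccos|n̂_z| ≈ 54.4°.
Check via Clairaut: cos φ_max = |cos φ₁| · sin C = cos(41.9°)·sin(51.4°) ≈ 0.582, again giving ≈ 54.4°.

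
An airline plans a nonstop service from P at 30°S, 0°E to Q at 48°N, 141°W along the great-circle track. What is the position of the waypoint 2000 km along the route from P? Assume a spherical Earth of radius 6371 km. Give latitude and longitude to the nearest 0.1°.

≈ 17.2°S, 13.8°W

Convert each endpoint to a unit vector on the sphere (x = cos φ cos λ, y = cos φ sin λ, z = sin φ).
The central angle between the endpoints is δ = arccos(p₁·p₂) ≈ 2.536 rad (145.3°). The total great-circle distance is δ·R ≈ 2.536 × 6371 ≈ 16154 km, so the target fraction is f = 2000/16154 ≈ 0.124.
Interpolate at f ≈ 0.124 with slerp weights a = sin((1−f)δ)/sin δ ≈ 1.397, b = sin(fδ)/sin δ ≈ 0.542.
p = a·p₁ + b·p₂ ≈ (0.928, -0.228, -0.295); φ = arcsin(p_z) ≈ -17.19°, λ = atan2(p_y, p_x) ≈ -13.82°.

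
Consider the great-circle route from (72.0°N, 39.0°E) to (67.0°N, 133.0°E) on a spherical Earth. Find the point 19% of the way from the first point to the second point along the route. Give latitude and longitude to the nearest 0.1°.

≈ (74.9°N, 56.3°E)

Convert each endpoint to a unit vector on the sphere (x = cos φ cos λ, y = cos φ sin λ, z = sin φ).
The central angle between the endpoints is δ = arccos(p₁·p₂) ≈ 0.522 rad (29.9°).
Interpolate at f = 0.19 with slerp weights a = sin((1−f)δ)/sin δ ≈ 0.823, b = sin(fδ)/sin δ ≈ 0.199.
p = a·p₁ + b·p₂ ≈ (0.145, 0.217, 0.965); φ = arcsin(p_z) ≈ 74.89°, λ = atan2(p_y, p_x) ≈ 56.27°.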